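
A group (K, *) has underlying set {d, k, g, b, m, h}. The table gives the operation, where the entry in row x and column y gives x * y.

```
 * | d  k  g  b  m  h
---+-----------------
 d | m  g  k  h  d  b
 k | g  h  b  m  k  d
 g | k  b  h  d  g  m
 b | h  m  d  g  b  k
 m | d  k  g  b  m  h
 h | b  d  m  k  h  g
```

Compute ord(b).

6

The identity element is m (its row matches the header).
b^1 = b
b^2 = b * b = g
b^3 = g * b = d
b^4 = d * b = h
b^5 = h * b = k
b^6 = k * b = m
The first power of b equal to the identity is b^6, so ord(b) = 6.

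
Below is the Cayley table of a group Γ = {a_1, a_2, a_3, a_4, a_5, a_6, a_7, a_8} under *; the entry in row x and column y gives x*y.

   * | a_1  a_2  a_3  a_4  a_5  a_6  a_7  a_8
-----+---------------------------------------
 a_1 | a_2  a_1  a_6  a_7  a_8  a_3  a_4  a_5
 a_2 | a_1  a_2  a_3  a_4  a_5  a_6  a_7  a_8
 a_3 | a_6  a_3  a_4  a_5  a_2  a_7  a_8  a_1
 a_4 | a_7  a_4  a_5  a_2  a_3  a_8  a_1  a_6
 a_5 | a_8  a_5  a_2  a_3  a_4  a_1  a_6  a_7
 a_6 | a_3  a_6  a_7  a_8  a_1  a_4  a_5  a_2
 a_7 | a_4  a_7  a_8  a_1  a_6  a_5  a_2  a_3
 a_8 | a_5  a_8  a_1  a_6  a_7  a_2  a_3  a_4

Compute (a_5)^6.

a_5^1 = a_5
a_5^2 = a_5*a_5 = a_4
a_5^3 = a_4*a_5 = a_3
a_5^4 = a_3*a_5 = a_2
a_5^5 = a_2*a_5 = a_5
a_5^6 = a_5*a_5 = a_4
(Structurally, Γ here is isomorphic to Z_2 x Z_4.)

a_4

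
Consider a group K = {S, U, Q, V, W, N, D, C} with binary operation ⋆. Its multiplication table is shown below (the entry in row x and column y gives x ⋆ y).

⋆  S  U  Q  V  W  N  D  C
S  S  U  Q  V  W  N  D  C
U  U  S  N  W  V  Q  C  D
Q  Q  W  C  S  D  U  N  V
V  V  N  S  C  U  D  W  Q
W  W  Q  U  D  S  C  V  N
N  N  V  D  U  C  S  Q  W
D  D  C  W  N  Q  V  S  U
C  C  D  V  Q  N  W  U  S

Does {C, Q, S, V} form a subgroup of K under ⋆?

{C, Q, S, V} contains the identity S.
Checking products: every product of two elements of {C, Q, S, V} (read from the table) lies in {C, Q, S, V}, so the set is closed.
In a finite group, a nonempty closed subset is a subgroup. So {C, Q, S, V} ≤ K.

Yes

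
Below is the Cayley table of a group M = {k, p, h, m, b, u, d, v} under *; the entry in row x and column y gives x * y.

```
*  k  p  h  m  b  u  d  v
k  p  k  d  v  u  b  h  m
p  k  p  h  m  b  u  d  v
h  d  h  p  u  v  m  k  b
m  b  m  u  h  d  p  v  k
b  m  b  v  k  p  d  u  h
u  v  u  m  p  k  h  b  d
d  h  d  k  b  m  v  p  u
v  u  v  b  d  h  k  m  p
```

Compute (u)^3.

m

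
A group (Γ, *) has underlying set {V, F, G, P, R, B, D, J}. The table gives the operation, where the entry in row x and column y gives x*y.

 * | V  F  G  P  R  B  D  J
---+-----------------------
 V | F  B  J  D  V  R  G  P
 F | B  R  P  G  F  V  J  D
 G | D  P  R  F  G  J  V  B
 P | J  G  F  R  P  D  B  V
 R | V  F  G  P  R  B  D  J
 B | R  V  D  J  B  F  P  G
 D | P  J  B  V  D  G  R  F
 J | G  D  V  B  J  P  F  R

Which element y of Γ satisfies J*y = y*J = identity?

First locate the identity: row R matches the header, so R is the identity.
Scan row J for R: J*J = R. Hence J^(-1) = J.
(Structurally, Γ here is isomorphic to the dihedral group D_4.)

J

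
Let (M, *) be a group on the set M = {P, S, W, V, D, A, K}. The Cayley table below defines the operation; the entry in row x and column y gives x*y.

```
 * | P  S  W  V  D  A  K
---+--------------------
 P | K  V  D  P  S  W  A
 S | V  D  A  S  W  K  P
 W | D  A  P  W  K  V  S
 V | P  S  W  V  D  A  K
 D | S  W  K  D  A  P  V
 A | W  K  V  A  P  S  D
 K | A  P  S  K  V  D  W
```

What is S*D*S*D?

S*D = W
W*S = A
A*D = P

P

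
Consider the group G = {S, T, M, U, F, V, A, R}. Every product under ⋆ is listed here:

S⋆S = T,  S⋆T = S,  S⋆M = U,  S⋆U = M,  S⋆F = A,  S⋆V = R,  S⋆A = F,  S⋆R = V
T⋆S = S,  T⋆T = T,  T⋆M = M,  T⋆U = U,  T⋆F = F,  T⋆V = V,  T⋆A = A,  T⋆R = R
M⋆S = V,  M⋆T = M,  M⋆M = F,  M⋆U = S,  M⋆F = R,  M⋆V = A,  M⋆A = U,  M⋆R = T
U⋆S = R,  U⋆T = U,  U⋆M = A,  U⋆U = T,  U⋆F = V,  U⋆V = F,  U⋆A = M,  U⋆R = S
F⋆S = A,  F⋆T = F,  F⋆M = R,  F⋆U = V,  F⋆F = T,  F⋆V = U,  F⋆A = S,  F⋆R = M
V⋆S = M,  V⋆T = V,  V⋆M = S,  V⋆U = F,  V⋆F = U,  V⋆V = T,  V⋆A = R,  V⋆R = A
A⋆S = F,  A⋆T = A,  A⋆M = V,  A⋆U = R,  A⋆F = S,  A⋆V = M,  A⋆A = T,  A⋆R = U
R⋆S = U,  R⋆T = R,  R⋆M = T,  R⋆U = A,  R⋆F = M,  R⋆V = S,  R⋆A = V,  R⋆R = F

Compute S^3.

S

S^1 = S
S^2 = S ⋆ S = T
S^3 = T ⋆ S = S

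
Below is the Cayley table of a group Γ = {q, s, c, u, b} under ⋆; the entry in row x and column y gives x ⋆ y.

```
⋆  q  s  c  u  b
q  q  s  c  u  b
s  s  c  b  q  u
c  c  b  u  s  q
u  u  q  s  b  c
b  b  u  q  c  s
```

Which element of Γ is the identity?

q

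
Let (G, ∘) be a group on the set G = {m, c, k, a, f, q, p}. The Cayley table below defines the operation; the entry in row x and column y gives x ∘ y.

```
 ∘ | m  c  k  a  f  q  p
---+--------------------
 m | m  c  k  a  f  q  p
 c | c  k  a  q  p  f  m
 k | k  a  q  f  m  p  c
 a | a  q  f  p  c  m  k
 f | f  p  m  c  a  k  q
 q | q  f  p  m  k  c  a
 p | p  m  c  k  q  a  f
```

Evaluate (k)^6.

k^1 = k
k^2 = k ∘ k = q
k^3 = q ∘ k = p
k^4 = p ∘ k = c
k^5 = c ∘ k = a
k^6 = a ∘ k = f

f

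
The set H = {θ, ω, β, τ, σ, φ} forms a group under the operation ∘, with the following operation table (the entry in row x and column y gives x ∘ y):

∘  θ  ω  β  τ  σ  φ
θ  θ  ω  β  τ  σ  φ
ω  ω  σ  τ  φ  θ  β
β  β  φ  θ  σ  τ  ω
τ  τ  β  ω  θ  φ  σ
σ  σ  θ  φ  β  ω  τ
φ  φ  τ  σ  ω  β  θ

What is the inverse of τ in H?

τ

First locate the identity: row θ matches the header, so θ is the identity.
Scan row τ for θ: τ ∘ τ = θ. Hence τ^(-1) = τ.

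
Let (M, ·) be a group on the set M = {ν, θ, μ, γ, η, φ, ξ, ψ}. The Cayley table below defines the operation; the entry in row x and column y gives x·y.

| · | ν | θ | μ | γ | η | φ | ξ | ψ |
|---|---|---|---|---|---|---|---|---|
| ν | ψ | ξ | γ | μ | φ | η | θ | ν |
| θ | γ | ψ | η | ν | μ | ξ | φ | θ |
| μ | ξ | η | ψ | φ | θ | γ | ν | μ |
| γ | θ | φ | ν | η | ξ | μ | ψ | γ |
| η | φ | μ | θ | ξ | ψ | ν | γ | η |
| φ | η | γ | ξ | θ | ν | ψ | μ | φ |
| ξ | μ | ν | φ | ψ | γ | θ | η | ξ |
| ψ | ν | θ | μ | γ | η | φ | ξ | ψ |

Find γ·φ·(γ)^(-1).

The identity is ψ. In row γ, the entry ψ sits in column ξ, so γ^(-1) = ξ.
γ·φ = μ
μ·ξ = ν
(Structurally, M here is isomorphic to the dihedral group D_4.)

ν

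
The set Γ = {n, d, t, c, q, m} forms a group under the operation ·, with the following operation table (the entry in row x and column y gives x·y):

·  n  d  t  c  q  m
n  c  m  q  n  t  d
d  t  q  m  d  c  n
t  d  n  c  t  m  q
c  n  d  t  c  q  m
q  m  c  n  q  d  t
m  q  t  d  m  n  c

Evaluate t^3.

t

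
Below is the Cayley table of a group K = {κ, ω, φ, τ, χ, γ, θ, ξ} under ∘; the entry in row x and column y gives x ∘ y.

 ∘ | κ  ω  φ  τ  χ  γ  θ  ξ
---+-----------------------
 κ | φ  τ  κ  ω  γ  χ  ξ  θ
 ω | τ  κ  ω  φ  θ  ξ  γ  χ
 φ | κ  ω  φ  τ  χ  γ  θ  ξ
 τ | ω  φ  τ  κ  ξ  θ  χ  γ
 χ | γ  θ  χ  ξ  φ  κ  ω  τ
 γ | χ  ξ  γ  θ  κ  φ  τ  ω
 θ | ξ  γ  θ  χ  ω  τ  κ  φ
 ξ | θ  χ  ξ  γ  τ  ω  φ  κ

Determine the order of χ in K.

2

The identity element is φ (its row matches the header).
χ^1 = χ
χ^2 = χ ∘ χ = φ
The first power of χ equal to the identity is χ^2, so ord(χ) = 2.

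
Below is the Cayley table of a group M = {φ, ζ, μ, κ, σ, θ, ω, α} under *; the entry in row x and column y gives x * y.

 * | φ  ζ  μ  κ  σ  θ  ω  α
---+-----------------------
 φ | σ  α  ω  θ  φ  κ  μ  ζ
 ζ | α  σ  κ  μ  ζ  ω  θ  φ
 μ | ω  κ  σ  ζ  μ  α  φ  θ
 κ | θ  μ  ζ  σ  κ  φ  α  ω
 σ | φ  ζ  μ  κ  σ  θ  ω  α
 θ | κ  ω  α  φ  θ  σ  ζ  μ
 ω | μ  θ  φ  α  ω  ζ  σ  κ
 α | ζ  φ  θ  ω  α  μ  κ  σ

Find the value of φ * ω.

Read row φ, column ω: φ * ω = μ.

μ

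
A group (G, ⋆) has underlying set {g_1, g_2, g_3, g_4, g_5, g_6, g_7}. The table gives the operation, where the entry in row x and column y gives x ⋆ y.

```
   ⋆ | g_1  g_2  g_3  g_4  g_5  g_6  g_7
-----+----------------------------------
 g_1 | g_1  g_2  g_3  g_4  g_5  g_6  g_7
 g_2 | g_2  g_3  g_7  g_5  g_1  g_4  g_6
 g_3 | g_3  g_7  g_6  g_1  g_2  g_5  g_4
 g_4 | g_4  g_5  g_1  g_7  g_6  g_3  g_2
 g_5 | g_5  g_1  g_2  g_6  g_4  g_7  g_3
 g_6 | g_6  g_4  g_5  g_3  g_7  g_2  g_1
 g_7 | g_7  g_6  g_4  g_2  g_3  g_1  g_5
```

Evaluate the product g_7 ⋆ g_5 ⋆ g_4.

g_1

g_7 ⋆ g_5 = g_3
g_3 ⋆ g_4 = g_1
(Structurally, G here is isomorphic to the cyclic group Z_7.)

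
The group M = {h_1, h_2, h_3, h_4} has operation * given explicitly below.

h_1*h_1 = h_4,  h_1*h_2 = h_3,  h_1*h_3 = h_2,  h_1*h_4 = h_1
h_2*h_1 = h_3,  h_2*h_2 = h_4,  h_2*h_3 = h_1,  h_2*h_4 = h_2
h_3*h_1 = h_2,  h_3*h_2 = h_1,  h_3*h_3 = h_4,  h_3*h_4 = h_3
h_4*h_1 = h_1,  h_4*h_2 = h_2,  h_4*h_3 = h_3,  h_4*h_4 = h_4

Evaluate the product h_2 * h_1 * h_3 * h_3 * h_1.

h_2

h_2 * h_1 = h_3
h_3 * h_3 = h_4
h_4 * h_3 = h_3
h_3 * h_1 = h_2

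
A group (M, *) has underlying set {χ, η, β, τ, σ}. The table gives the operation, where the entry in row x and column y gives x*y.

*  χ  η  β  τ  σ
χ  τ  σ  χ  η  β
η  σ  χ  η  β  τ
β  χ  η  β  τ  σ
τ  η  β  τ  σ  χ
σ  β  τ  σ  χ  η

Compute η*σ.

Read row η, column σ: η*σ = τ.
(Structurally, M here is isomorphic to the cyclic group Z_5.)

τ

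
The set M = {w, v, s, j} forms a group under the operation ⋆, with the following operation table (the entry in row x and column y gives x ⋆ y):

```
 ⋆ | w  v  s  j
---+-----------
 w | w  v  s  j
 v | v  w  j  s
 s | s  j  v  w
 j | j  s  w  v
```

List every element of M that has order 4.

{j, s}

Identity is w. Compute the order of each non-identity element by repeated multiplication:
  v: v → w  (order 2)
  s: s → v → j → w  (order 4)
  j: j → v → s → w  (order 4)
Elements of order 4: {j, s}.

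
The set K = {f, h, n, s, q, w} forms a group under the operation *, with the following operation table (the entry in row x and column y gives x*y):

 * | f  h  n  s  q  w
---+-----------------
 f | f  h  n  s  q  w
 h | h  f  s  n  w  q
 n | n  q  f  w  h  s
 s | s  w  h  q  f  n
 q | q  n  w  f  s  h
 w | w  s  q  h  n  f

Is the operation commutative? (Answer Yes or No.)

No

q*w = h but w*q = n.
Since q and w do not commute, K is not abelian.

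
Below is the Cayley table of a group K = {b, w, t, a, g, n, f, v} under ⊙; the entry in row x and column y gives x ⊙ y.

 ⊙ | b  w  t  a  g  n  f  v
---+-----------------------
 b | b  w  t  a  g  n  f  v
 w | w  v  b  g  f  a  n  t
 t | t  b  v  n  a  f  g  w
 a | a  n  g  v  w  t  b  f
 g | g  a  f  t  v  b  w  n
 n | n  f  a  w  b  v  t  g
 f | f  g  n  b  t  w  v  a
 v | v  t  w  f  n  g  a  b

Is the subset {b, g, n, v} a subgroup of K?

Yes

{b, g, n, v} contains the identity b.
Checking products: every product of two elements of {b, g, n, v} (read from the table) lies in {b, g, n, v}, so the set is closed.
In a finite group, a nonempty closed subset is a subgroup. So {b, g, n, v} ≤ K.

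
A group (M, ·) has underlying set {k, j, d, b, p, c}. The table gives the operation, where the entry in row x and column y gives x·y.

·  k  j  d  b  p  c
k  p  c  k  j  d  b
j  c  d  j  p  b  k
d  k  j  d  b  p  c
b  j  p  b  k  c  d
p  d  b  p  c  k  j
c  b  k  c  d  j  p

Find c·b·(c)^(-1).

b

The identity is d. In row c, the entry d sits in column b, so c^(-1) = b.
c·b = d
d·b = b
(Structurally, M here is isomorphic to the cyclic group Z_6.)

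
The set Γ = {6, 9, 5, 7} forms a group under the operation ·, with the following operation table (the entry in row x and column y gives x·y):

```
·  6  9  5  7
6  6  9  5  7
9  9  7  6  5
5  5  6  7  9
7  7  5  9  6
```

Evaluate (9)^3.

9^1 = 9
9^2 = 9·9 = 7
9^3 = 7·9 = 5

5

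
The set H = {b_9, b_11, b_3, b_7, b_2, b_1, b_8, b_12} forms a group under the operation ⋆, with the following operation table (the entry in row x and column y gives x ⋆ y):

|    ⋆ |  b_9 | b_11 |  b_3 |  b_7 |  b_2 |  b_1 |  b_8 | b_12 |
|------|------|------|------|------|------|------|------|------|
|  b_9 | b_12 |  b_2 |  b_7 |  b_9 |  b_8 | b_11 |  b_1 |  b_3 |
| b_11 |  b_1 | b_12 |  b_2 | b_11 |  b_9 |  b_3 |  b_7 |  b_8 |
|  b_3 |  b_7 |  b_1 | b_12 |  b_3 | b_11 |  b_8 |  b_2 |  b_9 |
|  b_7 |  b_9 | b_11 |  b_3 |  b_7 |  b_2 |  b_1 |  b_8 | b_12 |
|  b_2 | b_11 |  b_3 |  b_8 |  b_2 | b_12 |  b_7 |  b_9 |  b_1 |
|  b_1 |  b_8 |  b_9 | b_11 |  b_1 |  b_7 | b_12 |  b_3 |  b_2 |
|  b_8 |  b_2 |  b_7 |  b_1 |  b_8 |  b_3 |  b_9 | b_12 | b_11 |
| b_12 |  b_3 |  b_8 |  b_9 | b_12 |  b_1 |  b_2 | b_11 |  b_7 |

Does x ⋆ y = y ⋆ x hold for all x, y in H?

b_11 ⋆ b_3 = b_2 but b_3 ⋆ b_11 = b_1.
Since b_11 and b_3 do not commute, H is not abelian.

No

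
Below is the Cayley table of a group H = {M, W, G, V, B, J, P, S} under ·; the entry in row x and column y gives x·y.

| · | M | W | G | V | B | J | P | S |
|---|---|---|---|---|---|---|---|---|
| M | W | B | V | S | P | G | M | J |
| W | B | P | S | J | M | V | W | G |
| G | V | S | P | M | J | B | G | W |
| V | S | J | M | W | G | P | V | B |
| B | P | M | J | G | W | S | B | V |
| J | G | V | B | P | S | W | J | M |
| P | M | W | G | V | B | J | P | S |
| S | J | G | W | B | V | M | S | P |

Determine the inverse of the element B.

First locate the identity: row P matches the header, so P is the identity.
Scan row B for P: B·M = P. Hence B^(-1) = M.

M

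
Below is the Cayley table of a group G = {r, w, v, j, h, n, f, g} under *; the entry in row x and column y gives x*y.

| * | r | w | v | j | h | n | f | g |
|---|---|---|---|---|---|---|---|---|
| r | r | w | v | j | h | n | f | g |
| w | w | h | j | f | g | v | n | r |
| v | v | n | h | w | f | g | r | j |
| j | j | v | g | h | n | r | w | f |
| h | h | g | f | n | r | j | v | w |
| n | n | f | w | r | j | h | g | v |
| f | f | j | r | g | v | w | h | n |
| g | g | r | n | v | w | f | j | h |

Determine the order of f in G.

The identity element is r (its row matches the header).
f^1 = f
f^2 = f*f = h
f^3 = h*f = v
f^4 = v*f = r
The first power of f equal to the identity is f^4, so ord(f) = 4.
(Structurally, G here is isomorphic to the quaternion group Q_8.)

4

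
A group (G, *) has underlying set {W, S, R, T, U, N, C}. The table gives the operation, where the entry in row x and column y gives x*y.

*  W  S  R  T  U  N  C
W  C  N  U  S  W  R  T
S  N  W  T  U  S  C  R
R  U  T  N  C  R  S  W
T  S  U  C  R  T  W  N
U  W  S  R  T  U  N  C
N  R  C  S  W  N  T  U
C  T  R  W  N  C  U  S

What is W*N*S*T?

W*N = R
R*S = T
T*T = R

R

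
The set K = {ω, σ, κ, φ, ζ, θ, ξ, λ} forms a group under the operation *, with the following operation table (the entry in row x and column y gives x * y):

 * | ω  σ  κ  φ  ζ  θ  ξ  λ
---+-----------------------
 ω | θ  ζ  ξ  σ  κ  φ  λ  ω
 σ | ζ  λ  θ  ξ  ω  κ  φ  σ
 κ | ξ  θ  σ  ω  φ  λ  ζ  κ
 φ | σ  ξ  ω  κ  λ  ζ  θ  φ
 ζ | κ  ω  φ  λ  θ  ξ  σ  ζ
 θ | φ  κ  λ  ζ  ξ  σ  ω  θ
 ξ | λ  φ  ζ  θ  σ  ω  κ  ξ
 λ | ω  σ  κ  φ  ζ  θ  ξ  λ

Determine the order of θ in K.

The identity element is λ (its row matches the header).
θ^1 = θ
θ^2 = θ * θ = σ
θ^3 = σ * θ = κ
θ^4 = κ * θ = λ
The first power of θ equal to the identity is θ^4, so ord(θ) = 4.
(Structurally, K here is isomorphic to the cyclic group Z_8.)

4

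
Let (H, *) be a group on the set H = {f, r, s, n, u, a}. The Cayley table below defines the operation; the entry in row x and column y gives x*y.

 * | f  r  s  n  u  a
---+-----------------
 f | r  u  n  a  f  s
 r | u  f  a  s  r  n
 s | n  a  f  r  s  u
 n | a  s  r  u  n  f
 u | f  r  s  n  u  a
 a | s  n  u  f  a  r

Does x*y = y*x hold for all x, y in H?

Yes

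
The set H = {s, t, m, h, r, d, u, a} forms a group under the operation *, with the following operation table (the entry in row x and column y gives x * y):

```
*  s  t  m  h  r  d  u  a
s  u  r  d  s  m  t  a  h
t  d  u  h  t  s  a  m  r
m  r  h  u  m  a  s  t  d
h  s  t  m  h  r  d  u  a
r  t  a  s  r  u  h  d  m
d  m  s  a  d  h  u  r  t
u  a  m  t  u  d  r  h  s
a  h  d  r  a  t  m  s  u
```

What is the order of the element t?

4

The identity element is h (its row matches the header).
t^1 = t
t^2 = t * t = u
t^3 = u * t = m
t^4 = m * t = h
The first power of t equal to the identity is t^4, so ord(t) = 4.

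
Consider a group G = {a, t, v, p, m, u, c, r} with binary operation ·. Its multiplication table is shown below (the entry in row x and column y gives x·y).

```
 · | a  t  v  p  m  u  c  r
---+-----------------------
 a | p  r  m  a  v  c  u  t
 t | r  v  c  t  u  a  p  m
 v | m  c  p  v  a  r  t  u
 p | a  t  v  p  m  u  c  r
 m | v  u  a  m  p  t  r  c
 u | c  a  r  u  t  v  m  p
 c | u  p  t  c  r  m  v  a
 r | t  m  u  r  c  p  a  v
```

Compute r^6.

r^1 = r
r^2 = r·r = v
r^3 = v·r = u
r^4 = u·r = p
r^5 = p·r = r
r^6 = r·r = v

v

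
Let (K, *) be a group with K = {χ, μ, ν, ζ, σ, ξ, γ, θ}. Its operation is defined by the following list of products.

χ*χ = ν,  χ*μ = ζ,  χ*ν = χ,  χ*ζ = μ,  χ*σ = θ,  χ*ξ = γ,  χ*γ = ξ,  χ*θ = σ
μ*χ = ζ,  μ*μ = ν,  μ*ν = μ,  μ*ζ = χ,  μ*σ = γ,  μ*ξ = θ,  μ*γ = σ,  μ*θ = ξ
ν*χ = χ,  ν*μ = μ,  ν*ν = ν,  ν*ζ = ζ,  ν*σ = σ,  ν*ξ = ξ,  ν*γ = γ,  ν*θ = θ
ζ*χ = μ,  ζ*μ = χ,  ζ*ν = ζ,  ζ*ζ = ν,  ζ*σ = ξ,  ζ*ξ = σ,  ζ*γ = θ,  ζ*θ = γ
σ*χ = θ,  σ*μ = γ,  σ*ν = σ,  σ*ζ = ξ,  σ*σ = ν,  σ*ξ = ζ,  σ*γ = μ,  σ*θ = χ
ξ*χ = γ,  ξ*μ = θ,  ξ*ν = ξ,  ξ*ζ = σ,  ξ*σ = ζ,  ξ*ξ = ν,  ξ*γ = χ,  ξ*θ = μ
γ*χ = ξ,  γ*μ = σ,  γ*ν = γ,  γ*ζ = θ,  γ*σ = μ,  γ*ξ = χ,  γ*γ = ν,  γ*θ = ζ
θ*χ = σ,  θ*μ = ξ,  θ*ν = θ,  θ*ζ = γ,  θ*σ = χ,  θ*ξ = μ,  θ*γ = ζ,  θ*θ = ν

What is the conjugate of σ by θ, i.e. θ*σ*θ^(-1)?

σ

The identity is ν. In row θ, the entry ν sits in column θ, so θ^(-1) = θ.
θ*σ = χ
χ*θ = σ
(Structurally, K here is isomorphic to the elementary abelian group (Z_2)^3.)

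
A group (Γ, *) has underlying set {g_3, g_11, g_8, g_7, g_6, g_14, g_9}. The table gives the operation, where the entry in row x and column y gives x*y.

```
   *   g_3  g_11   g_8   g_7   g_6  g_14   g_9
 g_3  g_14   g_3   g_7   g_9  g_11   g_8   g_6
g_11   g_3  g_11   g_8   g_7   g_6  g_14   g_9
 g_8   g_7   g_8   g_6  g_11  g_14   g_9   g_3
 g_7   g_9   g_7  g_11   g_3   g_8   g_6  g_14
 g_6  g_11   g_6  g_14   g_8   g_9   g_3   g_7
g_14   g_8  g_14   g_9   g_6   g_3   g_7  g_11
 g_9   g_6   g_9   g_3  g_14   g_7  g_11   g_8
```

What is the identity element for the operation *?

The identity e satisfies e*x = x for all x, so its row in the table reproduces the column headers.
Row g_11 reads: g_3, g_11, g_8, g_7, g_6, g_14, g_9 — exactly the header order. So g_11 is the identity.

g_11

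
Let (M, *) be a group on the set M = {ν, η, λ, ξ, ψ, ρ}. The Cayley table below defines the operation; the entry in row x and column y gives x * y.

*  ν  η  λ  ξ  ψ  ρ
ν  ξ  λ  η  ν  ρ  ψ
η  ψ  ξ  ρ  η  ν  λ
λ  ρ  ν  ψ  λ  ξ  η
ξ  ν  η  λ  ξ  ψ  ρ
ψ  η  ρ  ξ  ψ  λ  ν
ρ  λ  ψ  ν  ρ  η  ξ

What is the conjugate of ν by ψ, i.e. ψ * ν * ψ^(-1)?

ρ

The identity is ξ. In row ψ, the entry ξ sits in column λ, so ψ^(-1) = λ.
ψ * ν = η
η * λ = ρ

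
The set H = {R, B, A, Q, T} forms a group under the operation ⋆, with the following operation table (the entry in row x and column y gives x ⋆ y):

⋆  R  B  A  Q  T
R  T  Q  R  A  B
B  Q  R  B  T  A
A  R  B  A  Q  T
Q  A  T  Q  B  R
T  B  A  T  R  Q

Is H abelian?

Check whether the table is symmetric across its main diagonal.
Every entry (row x, col y) equals the entry (row y, col x), so H is abelian.
(In fact H ≅ the cyclic group Z_5.)

Yes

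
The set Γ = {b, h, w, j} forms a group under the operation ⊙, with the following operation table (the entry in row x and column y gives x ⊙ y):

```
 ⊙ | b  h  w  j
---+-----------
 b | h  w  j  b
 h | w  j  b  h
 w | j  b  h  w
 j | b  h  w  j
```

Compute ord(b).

4

The identity element is j (its row matches the header).
b^1 = b
b^2 = b ⊙ b = h
b^3 = h ⊙ b = w
b^4 = w ⊙ b = j
The first power of b equal to the identity is b^4, so ord(b) = 4.
(Structurally, Γ here is isomorphic to the cyclic group Z_4.)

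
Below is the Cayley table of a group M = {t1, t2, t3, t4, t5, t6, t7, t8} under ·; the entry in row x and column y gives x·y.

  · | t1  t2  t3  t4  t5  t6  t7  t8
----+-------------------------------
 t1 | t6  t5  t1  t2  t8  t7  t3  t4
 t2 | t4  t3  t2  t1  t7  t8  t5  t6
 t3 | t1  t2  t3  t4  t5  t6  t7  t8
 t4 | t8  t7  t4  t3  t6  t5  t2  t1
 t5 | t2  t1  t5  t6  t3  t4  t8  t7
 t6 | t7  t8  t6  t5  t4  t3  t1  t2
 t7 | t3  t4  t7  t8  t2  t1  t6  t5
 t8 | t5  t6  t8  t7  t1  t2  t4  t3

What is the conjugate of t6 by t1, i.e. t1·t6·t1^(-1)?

t6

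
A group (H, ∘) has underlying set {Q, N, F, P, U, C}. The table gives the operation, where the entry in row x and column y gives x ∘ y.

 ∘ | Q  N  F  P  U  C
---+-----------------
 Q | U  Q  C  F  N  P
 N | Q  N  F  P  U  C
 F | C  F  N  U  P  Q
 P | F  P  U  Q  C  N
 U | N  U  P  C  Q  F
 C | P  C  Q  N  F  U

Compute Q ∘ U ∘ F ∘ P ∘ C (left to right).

F

Q ∘ U = N
N ∘ F = F
F ∘ P = U
U ∘ C = F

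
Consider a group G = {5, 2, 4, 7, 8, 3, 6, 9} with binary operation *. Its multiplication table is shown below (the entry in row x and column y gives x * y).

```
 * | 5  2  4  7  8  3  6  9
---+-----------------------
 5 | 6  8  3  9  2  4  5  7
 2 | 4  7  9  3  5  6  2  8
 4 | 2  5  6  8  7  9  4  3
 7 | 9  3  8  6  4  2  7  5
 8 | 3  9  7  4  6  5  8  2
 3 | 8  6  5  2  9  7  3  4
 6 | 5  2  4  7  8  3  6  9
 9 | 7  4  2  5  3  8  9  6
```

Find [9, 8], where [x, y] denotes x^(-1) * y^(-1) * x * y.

7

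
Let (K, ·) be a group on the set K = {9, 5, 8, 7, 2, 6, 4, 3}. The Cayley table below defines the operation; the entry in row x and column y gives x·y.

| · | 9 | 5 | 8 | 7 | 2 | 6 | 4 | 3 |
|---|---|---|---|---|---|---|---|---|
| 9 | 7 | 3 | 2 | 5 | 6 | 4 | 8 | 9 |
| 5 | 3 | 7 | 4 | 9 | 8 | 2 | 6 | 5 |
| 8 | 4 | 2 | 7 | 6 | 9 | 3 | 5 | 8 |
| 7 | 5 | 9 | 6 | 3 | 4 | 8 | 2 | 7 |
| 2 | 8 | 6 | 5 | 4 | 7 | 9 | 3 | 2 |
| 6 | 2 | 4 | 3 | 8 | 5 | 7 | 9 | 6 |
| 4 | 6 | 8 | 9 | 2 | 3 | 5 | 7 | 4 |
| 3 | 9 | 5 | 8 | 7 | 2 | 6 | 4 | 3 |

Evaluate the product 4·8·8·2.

7

4·8 = 9
9·8 = 2
2·2 = 7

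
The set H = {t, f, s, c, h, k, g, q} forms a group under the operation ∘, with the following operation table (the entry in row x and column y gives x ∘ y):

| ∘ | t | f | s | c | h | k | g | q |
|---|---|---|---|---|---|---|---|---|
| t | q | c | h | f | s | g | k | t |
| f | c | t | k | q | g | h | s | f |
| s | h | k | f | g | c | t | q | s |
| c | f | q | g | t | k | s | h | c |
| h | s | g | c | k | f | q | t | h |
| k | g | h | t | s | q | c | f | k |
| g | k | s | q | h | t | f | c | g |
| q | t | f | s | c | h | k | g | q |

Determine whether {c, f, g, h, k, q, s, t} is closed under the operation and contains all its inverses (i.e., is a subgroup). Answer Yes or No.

{c, f, g, h, k, q, s, t} contains the identity q.
Checking products: every product of two elements of {c, f, g, h, k, q, s, t} (read from the table) lies in {c, f, g, h, k, q, s, t}, so the set is closed.
In a finite group, a nonempty closed subset is a subgroup. So {c, f, g, h, k, q, s, t} ≤ H.

Yes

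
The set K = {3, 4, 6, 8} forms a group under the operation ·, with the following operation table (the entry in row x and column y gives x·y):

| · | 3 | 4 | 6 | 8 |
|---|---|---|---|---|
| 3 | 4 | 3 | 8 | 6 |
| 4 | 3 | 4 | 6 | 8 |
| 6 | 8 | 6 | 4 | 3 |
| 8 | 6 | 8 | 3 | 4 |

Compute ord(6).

2

The identity element is 4 (its row matches the header).
6^1 = 6
6^2 = 6·6 = 4
The first power of 6 equal to the identity is 6^2, so ord(6) = 2.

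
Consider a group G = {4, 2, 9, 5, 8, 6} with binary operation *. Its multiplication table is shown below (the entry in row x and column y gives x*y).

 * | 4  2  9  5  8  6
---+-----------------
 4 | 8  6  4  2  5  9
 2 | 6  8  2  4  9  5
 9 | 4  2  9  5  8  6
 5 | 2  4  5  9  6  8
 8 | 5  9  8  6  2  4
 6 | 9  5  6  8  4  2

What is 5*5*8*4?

5*5 = 9
9*8 = 8
8*4 = 5

5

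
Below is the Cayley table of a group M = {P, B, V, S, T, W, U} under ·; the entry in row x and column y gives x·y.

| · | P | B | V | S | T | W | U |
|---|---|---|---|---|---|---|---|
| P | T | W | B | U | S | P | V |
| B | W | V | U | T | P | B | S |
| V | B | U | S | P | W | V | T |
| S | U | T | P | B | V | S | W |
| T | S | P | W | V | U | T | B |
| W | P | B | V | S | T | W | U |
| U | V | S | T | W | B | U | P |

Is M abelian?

Check whether the table is symmetric across its main diagonal.
Every entry (row x, col y) equals the entry (row y, col x), so M is abelian.

Yes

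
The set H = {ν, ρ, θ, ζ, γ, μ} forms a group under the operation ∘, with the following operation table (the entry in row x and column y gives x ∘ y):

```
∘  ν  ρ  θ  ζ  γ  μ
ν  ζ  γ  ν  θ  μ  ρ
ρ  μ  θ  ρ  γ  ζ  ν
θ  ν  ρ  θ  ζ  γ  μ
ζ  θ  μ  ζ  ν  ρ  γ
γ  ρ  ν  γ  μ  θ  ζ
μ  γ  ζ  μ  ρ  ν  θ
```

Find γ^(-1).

γ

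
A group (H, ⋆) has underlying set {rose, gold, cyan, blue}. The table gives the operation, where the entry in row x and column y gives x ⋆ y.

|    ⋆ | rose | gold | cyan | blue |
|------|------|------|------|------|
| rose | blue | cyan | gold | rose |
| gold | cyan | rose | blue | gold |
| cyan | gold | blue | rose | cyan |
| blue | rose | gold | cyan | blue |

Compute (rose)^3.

rose

rose^1 = rose
rose^2 = rose ⋆ rose = blue
rose^3 = blue ⋆ rose = rose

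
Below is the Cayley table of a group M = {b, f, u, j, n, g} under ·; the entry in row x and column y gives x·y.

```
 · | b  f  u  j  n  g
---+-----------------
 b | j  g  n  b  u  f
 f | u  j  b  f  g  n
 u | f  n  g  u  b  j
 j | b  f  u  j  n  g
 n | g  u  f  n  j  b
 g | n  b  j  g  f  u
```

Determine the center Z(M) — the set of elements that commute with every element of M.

An element z is central iff its row equals its column in the table.
For f: f·u = b ≠ n = u·f, so f ∉ Z.
Checking each element this way leaves Z(M) = {j}.
(Structurally, M here is isomorphic to the symmetric group S_3.)

{j}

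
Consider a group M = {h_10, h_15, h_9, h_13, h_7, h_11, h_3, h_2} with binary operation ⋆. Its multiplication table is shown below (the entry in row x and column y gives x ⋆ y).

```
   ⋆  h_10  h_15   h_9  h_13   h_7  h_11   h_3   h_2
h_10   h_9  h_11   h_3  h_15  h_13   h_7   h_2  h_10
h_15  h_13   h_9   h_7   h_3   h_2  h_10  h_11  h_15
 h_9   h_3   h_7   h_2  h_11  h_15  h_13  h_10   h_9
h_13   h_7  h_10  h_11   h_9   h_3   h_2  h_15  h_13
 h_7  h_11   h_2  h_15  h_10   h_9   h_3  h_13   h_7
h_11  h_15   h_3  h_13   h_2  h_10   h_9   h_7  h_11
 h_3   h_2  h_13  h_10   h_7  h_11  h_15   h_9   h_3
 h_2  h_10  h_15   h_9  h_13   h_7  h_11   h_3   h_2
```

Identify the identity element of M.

The identity e satisfies e ⋆ x = x for all x, so its row in the table reproduces the column headers.
Row h_2 reads: h_10, h_15, h_9, h_13, h_7, h_11, h_3, h_2 — exactly the header order. So h_2 is the identity.

h_2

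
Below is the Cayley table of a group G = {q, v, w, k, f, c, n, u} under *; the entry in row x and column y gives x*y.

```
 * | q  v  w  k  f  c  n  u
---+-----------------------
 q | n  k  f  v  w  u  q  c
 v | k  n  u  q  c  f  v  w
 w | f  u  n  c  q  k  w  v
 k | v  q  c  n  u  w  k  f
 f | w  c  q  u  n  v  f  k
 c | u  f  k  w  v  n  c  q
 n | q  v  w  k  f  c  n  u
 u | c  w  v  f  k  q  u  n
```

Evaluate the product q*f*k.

c

q*f = w
w*k = c
(Structurally, G here is isomorphic to the elementary abelian group (Z_2)^3.)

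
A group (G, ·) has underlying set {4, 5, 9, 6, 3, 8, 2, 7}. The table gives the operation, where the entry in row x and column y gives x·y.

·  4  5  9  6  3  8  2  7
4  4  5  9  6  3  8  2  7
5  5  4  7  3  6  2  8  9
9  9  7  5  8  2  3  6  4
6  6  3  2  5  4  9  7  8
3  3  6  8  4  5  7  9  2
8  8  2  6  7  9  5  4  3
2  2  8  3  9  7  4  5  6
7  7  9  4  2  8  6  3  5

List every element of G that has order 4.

Identity is 4. Compute the order of each non-identity element by repeated multiplication:
  5: 5 → 4  (order 2)
  9: 9 → 5 → 7 → 4  (order 4)
  6: 6 → 5 → 3 → 4  (order 4)
  3: 3 → 5 → 6 → 4  (order 4)
  8: 8 → 5 → 2 → 4  (order 4)
  2: 2 → 5 → 8 → 4  (order 4)
  7: 7 → 5 → 9 → 4  (order 4)
Elements of order 4: {2, 3, 6, 7, 8, 9}.

{2, 3, 6, 7, 8, 9}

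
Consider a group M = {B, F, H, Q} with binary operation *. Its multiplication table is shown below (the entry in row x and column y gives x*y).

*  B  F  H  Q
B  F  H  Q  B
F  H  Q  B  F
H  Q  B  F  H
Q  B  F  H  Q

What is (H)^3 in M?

B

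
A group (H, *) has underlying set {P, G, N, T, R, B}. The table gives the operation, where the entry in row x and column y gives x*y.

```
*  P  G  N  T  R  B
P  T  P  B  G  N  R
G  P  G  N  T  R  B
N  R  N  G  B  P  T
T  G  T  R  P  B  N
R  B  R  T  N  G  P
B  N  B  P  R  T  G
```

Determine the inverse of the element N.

First locate the identity: row G matches the header, so G is the identity.
Scan row N for G: N*N = G. Hence N^(-1) = N.

N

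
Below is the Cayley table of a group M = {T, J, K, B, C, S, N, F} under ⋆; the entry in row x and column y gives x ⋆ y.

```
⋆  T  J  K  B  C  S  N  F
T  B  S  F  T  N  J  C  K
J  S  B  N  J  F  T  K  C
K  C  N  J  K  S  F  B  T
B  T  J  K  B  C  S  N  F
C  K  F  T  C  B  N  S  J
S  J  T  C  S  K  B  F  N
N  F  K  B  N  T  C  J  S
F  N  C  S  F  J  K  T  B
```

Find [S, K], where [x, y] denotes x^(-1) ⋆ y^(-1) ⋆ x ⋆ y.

Identity is B; from the table S^(-1) = S and K^(-1) = N.
S ⋆ N = F
F ⋆ S = K
K ⋆ K = J
(Structurally, M here is isomorphic to the dihedral group D_4.)

J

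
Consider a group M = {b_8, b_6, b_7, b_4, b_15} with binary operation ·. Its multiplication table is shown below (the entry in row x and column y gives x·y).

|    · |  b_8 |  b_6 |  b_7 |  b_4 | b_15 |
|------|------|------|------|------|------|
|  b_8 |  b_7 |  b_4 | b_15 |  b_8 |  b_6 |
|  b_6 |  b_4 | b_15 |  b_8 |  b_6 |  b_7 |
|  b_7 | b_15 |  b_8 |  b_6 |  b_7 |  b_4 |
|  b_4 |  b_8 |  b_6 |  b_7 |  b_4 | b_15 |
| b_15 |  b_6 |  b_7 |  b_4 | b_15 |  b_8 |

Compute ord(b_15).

The identity element is b_4 (its row matches the header).
b_15^1 = b_15
b_15^2 = b_15·b_15 = b_8
b_15^3 = b_8·b_15 = b_6
b_15^4 = b_6·b_15 = b_7
b_15^5 = b_7·b_15 = b_4
The first power of b_15 equal to the identity is b_15^5, so ord(b_15) = 5.

5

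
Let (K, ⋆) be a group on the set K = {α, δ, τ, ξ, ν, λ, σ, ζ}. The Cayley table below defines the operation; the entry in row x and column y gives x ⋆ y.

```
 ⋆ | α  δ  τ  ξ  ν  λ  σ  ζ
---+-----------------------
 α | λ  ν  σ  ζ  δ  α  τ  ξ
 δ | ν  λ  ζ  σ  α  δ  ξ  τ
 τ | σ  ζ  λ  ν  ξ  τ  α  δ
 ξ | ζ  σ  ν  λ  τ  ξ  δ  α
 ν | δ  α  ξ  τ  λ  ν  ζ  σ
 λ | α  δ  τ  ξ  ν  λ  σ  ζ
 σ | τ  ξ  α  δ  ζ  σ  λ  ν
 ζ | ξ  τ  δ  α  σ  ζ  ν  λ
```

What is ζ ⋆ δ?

τ

Read row ζ, column δ: ζ ⋆ δ = τ.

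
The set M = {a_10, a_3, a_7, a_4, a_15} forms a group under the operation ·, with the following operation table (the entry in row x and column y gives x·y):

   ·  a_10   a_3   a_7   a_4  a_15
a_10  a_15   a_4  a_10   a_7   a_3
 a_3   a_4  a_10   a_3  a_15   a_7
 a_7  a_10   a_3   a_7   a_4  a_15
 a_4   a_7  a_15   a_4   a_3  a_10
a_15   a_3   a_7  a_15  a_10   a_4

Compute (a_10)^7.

a_15

a_10^1 = a_10
a_10^2 = a_10·a_10 = a_15
a_10^3 = a_15·a_10 = a_3
a_10^4 = a_3·a_10 = a_4
a_10^5 = a_4·a_10 = a_7
a_10^6 = a_7·a_10 = a_10
a_10^7 = a_10·a_10 = a_15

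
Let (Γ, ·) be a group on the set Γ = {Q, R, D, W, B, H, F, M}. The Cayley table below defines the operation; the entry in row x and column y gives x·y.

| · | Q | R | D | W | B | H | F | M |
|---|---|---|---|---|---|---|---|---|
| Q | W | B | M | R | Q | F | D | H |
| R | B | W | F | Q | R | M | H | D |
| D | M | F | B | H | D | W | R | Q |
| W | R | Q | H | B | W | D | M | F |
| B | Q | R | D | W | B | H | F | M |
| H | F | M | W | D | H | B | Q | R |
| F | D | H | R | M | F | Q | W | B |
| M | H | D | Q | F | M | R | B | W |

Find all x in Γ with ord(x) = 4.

{F, M, Q, R}

Identity is B. Compute the order of each non-identity element by repeated multiplication:
  Q: Q → W → R → B  (order 4)
  R: R → W → Q → B  (order 4)
  D: D → B  (order 2)
  W: W → B  (order 2)
  H: H → B  (order 2)
  F: F → W → M → B  (order 4)
  M: M → W → F → B  (order 4)
Elements of order 4: {F, M, Q, R}.
(Structurally, Γ here is isomorphic to Z_2 x Z_4.)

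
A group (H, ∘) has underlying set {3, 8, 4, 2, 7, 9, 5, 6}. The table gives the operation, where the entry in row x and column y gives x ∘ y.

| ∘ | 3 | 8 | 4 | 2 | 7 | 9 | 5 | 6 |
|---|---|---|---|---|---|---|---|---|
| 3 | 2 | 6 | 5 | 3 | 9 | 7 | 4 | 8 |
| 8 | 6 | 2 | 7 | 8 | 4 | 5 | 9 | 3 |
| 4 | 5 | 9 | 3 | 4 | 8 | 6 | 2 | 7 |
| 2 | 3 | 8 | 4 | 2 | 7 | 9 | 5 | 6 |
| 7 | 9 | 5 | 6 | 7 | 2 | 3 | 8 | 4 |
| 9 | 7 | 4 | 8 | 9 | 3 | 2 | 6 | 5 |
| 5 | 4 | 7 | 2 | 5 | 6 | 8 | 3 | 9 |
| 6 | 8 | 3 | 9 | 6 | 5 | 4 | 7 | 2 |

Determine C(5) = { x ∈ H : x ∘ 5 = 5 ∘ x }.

Compare row 5 with column 5 entry by entry.
3 ∘ 5 = 4 = 5 ∘ 3, so 3 commutes with 5.
8 ∘ 5 = 9 but 5 ∘ 8 = 7, so 8 does not.
Collecting the elements that commute with 5: C(5) = {2, 3, 4, 5}.

{2, 3, 4, 5}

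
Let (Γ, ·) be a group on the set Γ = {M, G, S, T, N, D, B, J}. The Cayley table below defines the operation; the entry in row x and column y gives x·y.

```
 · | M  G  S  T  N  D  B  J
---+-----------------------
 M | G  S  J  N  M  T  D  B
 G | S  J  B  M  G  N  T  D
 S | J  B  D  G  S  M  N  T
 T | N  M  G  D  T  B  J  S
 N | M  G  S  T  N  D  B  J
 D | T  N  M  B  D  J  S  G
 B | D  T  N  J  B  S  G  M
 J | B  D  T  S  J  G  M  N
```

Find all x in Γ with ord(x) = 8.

Identity is N. Compute the order of each non-identity element by repeated multiplication:
  M: M → G → S → J → B → D → T → N  (order 8)
  G: G → J → D → N  (order 4)
  S: S → D → M → J → T → G → B → N  (order 8)
  T: T → D → B → J → S → G → M → N  (order 8)
  D: D → J → G → N  (order 4)
  B: B → G → T → J → M → D → S → N  (order 8)
  J: J → N  (order 2)
Elements of order 8: {B, M, S, T}.

{B, M, S, T}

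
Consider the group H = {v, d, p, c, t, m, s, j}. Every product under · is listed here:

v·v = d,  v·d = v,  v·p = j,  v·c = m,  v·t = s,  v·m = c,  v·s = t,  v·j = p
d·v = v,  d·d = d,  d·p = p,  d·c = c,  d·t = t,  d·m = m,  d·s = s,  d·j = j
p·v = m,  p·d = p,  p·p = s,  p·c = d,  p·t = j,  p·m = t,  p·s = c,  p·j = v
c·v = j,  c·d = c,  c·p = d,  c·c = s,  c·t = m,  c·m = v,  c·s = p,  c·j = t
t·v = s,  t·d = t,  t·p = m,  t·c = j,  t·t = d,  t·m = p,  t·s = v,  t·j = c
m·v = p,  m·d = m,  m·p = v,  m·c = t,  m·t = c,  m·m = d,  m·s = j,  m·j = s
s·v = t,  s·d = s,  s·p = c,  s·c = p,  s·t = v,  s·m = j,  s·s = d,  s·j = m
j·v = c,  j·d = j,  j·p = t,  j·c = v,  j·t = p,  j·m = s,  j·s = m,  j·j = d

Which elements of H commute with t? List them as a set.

{d, s, t, v}

Compare row t with column t entry by entry.
s·t = v = t·s, so s commutes with t.
m·t = c but t·m = p, so m does not.
Collecting the elements that commute with t: C(t) = {d, s, t, v}.
(Structurally, H here is isomorphic to the dihedral group D_4.)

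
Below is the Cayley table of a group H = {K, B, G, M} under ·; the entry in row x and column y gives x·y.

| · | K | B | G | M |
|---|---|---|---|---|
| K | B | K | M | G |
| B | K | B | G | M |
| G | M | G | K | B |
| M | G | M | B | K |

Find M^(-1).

G

First locate the identity: row B matches the header, so B is the identity.
Scan row M for B: M·G = B. Hence M^(-1) = G.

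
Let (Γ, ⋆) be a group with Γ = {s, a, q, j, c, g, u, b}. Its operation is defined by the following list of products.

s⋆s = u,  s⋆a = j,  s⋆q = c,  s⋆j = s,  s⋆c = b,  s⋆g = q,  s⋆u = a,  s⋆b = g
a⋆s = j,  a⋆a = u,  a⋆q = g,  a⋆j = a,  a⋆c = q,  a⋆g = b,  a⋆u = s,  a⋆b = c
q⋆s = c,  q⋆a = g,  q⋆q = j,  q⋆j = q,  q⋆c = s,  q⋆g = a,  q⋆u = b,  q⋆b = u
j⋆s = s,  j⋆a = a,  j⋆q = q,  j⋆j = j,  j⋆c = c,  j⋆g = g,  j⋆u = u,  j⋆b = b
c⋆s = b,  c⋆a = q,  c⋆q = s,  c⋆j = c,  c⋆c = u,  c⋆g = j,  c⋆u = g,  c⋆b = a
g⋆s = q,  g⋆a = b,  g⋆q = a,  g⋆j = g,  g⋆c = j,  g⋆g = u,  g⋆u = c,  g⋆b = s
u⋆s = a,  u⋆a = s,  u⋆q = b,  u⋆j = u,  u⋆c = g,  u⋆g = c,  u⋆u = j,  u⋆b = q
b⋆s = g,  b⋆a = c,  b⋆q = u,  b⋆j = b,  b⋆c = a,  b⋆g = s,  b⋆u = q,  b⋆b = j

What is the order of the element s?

4

The identity element is j (its row matches the header).
s^1 = s
s^2 = s ⋆ s = u
s^3 = u ⋆ s = a
s^4 = a ⋆ s = j
The first power of s equal to the identity is s^4, so ord(s) = 4.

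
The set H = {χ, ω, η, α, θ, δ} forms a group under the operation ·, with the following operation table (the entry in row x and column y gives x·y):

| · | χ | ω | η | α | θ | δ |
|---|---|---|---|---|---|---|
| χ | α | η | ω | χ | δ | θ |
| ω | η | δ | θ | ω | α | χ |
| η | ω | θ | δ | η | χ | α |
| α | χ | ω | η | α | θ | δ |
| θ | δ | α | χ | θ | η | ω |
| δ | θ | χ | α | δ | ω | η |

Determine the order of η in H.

3

The identity element is α (its row matches the header).
η^1 = η
η^2 = η·η = δ
η^3 = δ·η = α
The first power of η equal to the identity is η^3, so ord(η) = 3.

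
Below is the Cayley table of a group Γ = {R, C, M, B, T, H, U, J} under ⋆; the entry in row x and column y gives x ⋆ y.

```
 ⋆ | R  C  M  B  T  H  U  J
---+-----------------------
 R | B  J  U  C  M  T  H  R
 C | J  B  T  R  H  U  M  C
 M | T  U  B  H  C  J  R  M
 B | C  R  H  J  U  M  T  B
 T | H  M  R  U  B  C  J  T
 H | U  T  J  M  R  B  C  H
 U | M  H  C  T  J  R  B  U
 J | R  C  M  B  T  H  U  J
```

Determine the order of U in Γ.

The identity element is J (its row matches the header).
U^1 = U
U^2 = U ⋆ U = B
U^3 = B ⋆ U = T
U^4 = T ⋆ U = J
The first power of U equal to the identity is U^4, so ord(U) = 4.

4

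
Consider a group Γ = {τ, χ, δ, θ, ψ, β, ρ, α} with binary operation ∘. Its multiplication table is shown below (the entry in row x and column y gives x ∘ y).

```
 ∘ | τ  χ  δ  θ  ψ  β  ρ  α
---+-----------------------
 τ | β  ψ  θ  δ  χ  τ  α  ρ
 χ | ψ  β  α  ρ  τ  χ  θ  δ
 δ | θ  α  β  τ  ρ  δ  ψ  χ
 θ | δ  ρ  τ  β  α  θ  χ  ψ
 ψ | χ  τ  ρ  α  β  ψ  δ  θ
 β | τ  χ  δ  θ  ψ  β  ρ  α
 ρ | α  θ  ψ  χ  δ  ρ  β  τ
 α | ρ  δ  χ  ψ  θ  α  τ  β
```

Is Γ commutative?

Check whether the table is symmetric across its main diagonal.
Every entry (row x, col y) equals the entry (row y, col x), so Γ is abelian.

Yes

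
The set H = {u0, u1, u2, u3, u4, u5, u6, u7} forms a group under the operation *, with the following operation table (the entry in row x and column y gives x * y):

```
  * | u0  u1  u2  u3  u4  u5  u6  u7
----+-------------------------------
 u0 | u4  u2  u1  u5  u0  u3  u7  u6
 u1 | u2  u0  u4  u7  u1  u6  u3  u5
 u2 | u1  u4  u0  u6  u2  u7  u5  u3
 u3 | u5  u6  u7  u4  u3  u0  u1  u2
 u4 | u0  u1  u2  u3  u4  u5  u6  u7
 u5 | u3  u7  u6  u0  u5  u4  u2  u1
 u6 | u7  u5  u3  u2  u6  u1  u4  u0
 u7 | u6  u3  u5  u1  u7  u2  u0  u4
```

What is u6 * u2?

Read row u6, column u2: u6 * u2 = u3.

u3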